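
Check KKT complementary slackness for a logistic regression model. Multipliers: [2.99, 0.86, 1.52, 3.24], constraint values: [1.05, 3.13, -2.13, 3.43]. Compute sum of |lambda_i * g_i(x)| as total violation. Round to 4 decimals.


KKT complementary slackness check:
lambda_1 * g_1 = 2.99 * 1.05 = 3.1395
lambda_2 * g_2 = 0.86 * 3.13 = 2.6918
lambda_3 * g_3 = 1.52 * -2.13 = -3.2376
lambda_4 * g_4 = 3.24 * 3.43 = 11.1132
Total violation = 3.1395 + 2.6918 + 3.2376 + 11.1132 = 20.1821


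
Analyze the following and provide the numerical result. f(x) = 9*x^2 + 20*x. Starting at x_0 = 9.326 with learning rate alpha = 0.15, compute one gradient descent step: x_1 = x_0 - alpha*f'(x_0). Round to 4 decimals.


We compute the gradient at x_0 and apply the update.
f'(x) = 18*x + 20
f'(9.326) = 18*9.326 + 20 = 187.868
x_1 = 9.326 - 0.15*187.868 = -18.8542


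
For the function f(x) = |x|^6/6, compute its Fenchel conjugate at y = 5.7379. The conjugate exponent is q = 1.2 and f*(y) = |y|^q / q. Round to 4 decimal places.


The conjugate exponent q satisfies 1/p + 1/q = 1.
p = 6, so q = 6/(6 - 1) = 1.2
|y|^q = 5.7379^1.2 = 8.1377
f*(5.7379) = 8.1377 / 1.2 = 6.7814


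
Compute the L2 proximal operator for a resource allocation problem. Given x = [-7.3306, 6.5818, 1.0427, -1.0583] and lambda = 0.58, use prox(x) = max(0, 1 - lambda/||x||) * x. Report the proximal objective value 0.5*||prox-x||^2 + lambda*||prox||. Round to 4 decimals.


Step 1: Compute ||x||.
||x|| = 9.9632
Step 2: Compute scaling factor.
scale = max(0, 1 - 0.58/9.9632) = 0.9418
Step 3: prox(x) = [-6.9039, 6.1986, 0.982, -0.9967]
||prox(x)|| = 9.3832
Step 4: Proximal objective.
0.5*||prox-x||^2 = 0.1682
lambda*||prox|| = 5.4423
Total = 5.6104


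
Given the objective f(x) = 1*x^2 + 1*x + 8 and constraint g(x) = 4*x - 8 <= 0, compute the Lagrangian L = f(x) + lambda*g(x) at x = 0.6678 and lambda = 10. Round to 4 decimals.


Step 1: Evaluate f(x).
f(0.6678) = 1*0.6678^2 + 1*0.6678 + 8 = 9.1138
Step 2: Evaluate g(x).
g(0.6678) = 4*0.6678 - 8 = -5.3288
Step 3: Compute Lagrangian.
L = 9.1138 + 10*-5.3288 = -44.1742


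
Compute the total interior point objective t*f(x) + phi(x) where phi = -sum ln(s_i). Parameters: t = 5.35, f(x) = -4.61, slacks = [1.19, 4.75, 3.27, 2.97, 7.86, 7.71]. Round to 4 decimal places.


Step 1: Compute log-barrier.
ln values: [0.174, 1.5581, 1.1848, 1.0886, 2.0618, 2.0425]
phi = -(0.174 + 1.5581 + 1.1848 + 1.0886 + 2.0618 + 2.0425) = -8.1098
Step 2: Compute augmented objective.
t*f(x) = 5.35*-4.61 = -24.6635
Total = -24.6635 - 8.1098 = -32.7733


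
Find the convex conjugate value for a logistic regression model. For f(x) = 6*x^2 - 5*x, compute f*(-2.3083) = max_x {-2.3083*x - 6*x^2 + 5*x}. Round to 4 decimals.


f*(y) = sup_x {y*x - a*x^2 - b*x} = sup_x {(y-b)*x - a*x^2}
FOC: (y - b) - 2a*x = 0 => x* = (y - b)/(2a)
x* = (-2.3083 + 5)/(2*6) = 0.2243
f*(-2.3083) = (y-b)^2/(4a) = (-2.3083 + 5)^2/(4*6)
= 7.2452/24 = 0.3019


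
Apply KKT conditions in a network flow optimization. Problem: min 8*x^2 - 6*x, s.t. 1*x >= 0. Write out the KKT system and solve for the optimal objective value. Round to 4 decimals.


Step 1: Try lambda = 0 (constraint inactive).
Stationarity: 2*8*x - 6 = 0
x* = 6/(2*8) = 0.375
Check constraint: 1*0.375 = 0.375 >= 0 -- satisfied.
Step 2: Compute optimal value.
f(x*) = 8*0.375^2 - 6*0.375 = -1.125


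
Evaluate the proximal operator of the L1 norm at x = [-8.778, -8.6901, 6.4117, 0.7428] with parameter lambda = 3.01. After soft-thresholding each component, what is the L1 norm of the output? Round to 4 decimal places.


Soft-thresholding with lambda = 3.01:
prox(-8.778) = sign(-8.778)*max(|-8.778| - 3.01, 0) = -5.768
prox(-8.6901) = sign(-8.6901)*max(|-8.6901| - 3.01, 0) = -5.6801
prox(6.4117) = sign(6.4117)*max(|6.4117| - 3.01, 0) = 3.4017
prox(0.7428) = sign(0.7428)*max(|0.7428| - 3.01, 0) = 0.0
prox(x) = [-5.768, -5.6801, 3.4017, 0.0]
||prox(x)||_1 = 5.768 + 5.6801 + 3.4017 + 0.0 = 14.8498


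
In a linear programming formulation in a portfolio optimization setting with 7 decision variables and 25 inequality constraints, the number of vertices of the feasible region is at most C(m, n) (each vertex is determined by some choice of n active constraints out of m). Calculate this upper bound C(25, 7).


Each vertex corresponds to some choice of n active constraints out of m, so the number of vertices is at most C(m, n) = m! / (n!(m-n)!).
m = 25, n = 7
Numerator: 25 * 24 * 23 * 22 * 21 * 20 * 19
Denominator: 7! = 5040
C(25, 7) = 480700


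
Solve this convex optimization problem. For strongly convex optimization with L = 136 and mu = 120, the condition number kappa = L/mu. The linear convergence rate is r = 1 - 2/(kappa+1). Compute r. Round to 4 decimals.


Step 1: Compute the condition number.
kappa = L/mu = 136/120 = 1.1333
Step 2: Compute the convergence rate.
r = 1 - 2/(kappa + 1) = 1 - 2*mu/(L + mu) = (L - mu)/(L + mu) = 16/256 = 0.0625


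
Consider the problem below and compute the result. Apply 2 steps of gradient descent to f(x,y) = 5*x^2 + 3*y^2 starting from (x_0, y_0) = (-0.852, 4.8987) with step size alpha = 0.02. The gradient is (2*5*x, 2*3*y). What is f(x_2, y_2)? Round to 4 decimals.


Gradient descent on f(x,y) = 5*x^2 + 3*y^2.
Starting point: (-0.852, 4.8987), alpha = 0.02
Step 1: grad_x = 2*5*-0.852 = -8.52, grad_y = 2*3*4.8987 = 29.3922
  x_1 = -0.852 - 0.02*-8.52 = -0.6816
  y_1 = 4.8987 - 0.02*29.3922 = 4.3109
Step 2: grad_x = 2*5*-0.6816 = -6.816, grad_y = 2*3*4.3109 = 25.8651
  x_2 = -0.6816 - 0.02*-6.816 = -0.5453
  y_2 = 4.3109 - 0.02*25.8651 = 3.7936
f(-0.5453, 3.7936) = 5*(-0.5453)^2 + 3*3.7936^2 = 44.6598


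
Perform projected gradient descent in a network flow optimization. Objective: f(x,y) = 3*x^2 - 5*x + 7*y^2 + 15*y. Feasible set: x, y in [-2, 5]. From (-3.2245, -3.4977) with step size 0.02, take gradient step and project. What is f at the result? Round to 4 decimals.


Step 1: Compute gradient at (-3.2245, -3.4977).
grad_x = 2*3*-3.2245 - 5 = -24.347
grad_y = 2*7*-3.4977 + 15 = -33.9678
Step 2: Gradient step.
x_raw = -3.2245 - 0.02*-24.347 = -2.7376
y_raw = -3.4977 - 0.02*-33.9678 = -2.8183
Step 3: Project onto [-2, 5].
x_proj = clip(-2.7376) = -2.0
y_proj = clip(-2.8183) = -2.0
Step 4: Evaluate f.
f(-2.0, -2.0) = 20.0


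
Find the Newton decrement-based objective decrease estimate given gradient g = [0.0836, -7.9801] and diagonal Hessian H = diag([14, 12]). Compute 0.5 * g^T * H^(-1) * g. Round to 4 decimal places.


Step 1: H is diagonal, so H^(-1) * g = [0.006, -0.665].
Step 2: g^T H^(-1) g = sum_i g_i^2 / H_ii
  = (0.0836)^2/14 + (-7.9801)^2/12
  = 0.0005 + 5.3068 = 5.3073
Step 3: Objective decrease = 0.5 * g^T H^(-1) g = 2.6537


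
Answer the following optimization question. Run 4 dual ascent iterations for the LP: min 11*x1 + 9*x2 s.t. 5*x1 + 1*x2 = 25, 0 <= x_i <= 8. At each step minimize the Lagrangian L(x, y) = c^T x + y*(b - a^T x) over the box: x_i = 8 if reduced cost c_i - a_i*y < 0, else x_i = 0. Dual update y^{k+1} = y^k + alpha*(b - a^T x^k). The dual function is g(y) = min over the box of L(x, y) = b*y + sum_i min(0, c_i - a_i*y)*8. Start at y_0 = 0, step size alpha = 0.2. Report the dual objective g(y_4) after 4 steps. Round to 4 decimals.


Dual ascent for LP: min 11*x1 + 9*x2, 5*x1 + 1*x2 = 25, 0 <= x_i <= 8
Step 1: y^k = 0.0, reduced costs: (11.0, 9.0)
  x^k = (0.0, 0.0), subgradient = b - a^T x = 25.0
  y^{k+1} = 0.0 + 0.2*25.0 = 5.0
Step 2: y^k = 5.0, reduced costs: (-14.0, 4.0)
  x^k = (8.0, 0.0), subgradient = b - a^T x = -15.0
  y^{k+1} = 5.0 + 0.2*-15.0 = 2.0
Step 3: y^k = 2.0, reduced costs: (1.0, 7.0)
  x^k = (0.0, 0.0), subgradient = b - a^T x = 25.0
  y^{k+1} = 2.0 + 0.2*25.0 = 7.0
Step 4: y^k = 7.0, reduced costs: (-24.0, 2.0)
  x^k = (8.0, 0.0), subgradient = b - a^T x = -15.0
  y^{k+1} = 7.0 + 0.2*-15.0 = 4.0
Dual objective at y_4 = 4.0: reduced costs (-9.0, 5.0), box minimizer x = (8.0, 0.0)
g(y_4) = b*y + (c1 - a1*y)*x1 + (c2 - a2*y)*x2 = 25*4.0 + (-9.0)*8.0 + 5.0*0.0 = 100.0 - 72.0 + 0.0 = 28.0


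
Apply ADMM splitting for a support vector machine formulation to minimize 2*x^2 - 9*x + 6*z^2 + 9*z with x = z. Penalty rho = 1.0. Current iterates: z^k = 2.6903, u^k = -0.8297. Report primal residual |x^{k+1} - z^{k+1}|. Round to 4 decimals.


ADMM iteration with rho = 1.0, z^k = 2.6903, u^k = -0.8297
Step 1: x-update.
Minimize 2*x^2 - 9*x + (1.0/2)*(x - 2.6903 - 0.8297)^2
FOC: (2*2 + 1.0)*x = 9 + 1.0*(2.6903 + 0.8297)
x^{k+1} = 2.504
Step 2: z-update.
Minimize 6*z^2 + 9*z + (1.0/2)*(2.504 - z - 0.8297)^2
FOC: (2*6 + 1.0)*z = -9 + 1.0*(2.504 - 0.8297)
z^{k+1} = -0.5635
Step 3: u-update.
u^{k+1} = -0.8297 + 2.504 + 0.5635 = 2.2378
Step 4: Primal residual = |2.504 + 0.5635| = 3.0675


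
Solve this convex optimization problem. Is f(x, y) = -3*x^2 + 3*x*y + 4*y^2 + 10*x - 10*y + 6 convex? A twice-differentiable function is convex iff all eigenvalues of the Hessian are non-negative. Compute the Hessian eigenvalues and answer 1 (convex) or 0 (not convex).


The Hessian of f(x,y) = -3*x^2 + 3*x*y + 4*y^2 + 10*x - 10*y + 6 is:
H = [[-6, 3], [3, 8]]
Trace = -6 + 8 = 2
Determinant = -6*8 - (3)^2 = -57
Discriminant = (2)^2 - 4*-57 = 232.0
Eigenvalues: lambda_1 = -6.6158, lambda_2 = 8.6158
The function is not convex.

0


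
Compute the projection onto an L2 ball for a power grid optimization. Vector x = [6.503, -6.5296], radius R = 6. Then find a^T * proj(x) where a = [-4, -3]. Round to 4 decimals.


Step 1: Compute ||x|| (intermediates to 6 decimals).
||x|| = sqrt(6.503^2 + (-6.5296)^2) = 9.215459
Step 2: Project.
Since ||x|| > R, scale = R/||x|| = 6/9.215459 = 0.65108, proj(x) = scale * x
proj(x) = [4.233973, -4.251292]
Step 3: Dot product.
a^T * proj(x) = -4*4.233973 - 3*(-4.251292) = -4.182


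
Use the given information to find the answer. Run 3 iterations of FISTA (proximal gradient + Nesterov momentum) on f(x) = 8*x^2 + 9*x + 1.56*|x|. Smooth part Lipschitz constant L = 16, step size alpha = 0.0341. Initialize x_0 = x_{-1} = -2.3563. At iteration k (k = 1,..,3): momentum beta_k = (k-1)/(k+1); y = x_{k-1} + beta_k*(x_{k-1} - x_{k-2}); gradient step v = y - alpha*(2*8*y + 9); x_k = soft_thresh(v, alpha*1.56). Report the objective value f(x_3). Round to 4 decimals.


FISTA on f(x) = 8*x^2 + 9*x + 1.56*|x|
L = 16, alpha = 0.0341
Iteration 1: beta = 0.0, y = -2.3563 + 0.0*(-2.3563 + 2.3563) = -2.3563
  grad(y) = -28.7008, v = y - alpha*grad = -1.3776
  prox(v) = soft_thresh(-1.3776, 0.0532) = -1.3244
Iteration 2: beta = 0.3333, y = -1.3244 + 0.3333*(-1.3244 + 2.3563) = -0.9804
  grad(y) = -6.6871, v = y - alpha*grad = -0.7524
  prox(v) = soft_thresh(-0.7524, 0.0532) = -0.6992
Iteration 3: beta = 0.5, y = -0.6992 + 0.5*(-0.6992 + 1.3244) = -0.3866
  grad(y) = 2.814, v = y - alpha*grad = -0.4826
  prox(v) = soft_thresh(-0.4826, 0.0532) = -0.4294
f(x_3) = 8*(-0.4294)^2 + 9*(-0.4294) + 1.56*|-0.4294| = -1.7197


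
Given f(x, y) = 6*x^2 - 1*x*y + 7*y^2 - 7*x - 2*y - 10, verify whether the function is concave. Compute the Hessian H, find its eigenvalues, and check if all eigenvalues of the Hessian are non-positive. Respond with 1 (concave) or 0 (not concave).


The Hessian of f(x,y) = 6*x^2 - 1*x*y + 7*y^2 - 7*x - 2*y - 10 is:
H = [[12, -1], [-1, 14]]
Trace = 12 + 14 = 26
Determinant = 12*14 - (-1)^2 = 167
Discriminant = (26)^2 - 4*167 = 8.0
Eigenvalues: lambda_1 = 11.5858, lambda_2 = 14.4142
The function is not concave.

0


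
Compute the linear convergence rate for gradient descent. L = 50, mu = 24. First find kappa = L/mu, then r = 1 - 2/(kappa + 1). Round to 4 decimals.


Step 1: Compute the condition number.
kappa = L/mu = 50/24 = 2.0833
Step 2: Compute the convergence rate.
r = 1 - 2/(kappa + 1) = 1 - 2*mu/(L + mu) = (L - mu)/(L + mu) = 26/74 = 0.3514


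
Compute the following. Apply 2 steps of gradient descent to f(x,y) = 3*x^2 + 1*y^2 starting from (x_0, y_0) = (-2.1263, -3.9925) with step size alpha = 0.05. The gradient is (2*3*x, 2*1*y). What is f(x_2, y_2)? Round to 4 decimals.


Gradient descent on f(x,y) = 3*x^2 + 1*y^2.
Starting point: (-2.1263, -3.9925), alpha = 0.05
Step 1: grad_x = 2*3*-2.1263 = -12.7578, grad_y = 2*1*-3.9925 = -7.985
  x_1 = -2.1263 - 0.05*-12.7578 = -1.4884
  y_1 = -3.9925 - 0.05*-7.985 = -3.5933
Step 2: grad_x = 2*3*-1.4884 = -8.9305, grad_y = 2*1*-3.5933 = -7.1865
  x_2 = -1.4884 - 0.05*-8.9305 = -1.0419
  y_2 = -3.5933 - 0.05*-7.1865 = -3.2339
f(-1.0419, -3.2339) = 3*(-1.0419)^2 + 1*(-3.2339)^2 = 13.7149


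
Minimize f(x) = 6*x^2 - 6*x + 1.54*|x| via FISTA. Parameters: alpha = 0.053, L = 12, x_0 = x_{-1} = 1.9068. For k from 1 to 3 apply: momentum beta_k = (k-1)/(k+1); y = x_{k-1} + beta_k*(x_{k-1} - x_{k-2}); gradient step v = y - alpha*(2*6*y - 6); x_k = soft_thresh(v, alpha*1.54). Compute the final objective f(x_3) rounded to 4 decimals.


FISTA on f(x) = 6*x^2 - 6*x + 1.54*|x|
L = 12, alpha = 0.053
Iteration 1: beta = 0.0, y = 1.9068 + 0.0*(1.9068 - 1.9068) = 1.9068
  grad(y) = 16.8816, v = y - alpha*grad = 1.0121
  prox(v) = soft_thresh(1.0121, 0.0816) = 0.9305
Iteration 2: beta = 0.3333, y = 0.9305 + 0.3333*(0.9305 - 1.9068) = 0.605
  grad(y) = 1.2601, v = y - alpha*grad = 0.5382
  prox(v) = soft_thresh(0.5382, 0.0816) = 0.4566
Iteration 3: beta = 0.5, y = 0.4566 + 0.5*(0.4566 - 0.9305) = 0.2197
  grad(y) = -3.3639, v = y - alpha*grad = 0.398
  prox(v) = soft_thresh(0.398, 0.0816) = 0.3163
f(x_3) = 6*0.3163^2 - 6*0.3163 + 1.54*|0.3163| = -0.8105


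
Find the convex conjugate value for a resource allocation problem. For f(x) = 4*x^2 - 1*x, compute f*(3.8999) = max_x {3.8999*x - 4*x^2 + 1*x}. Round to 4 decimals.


f*(y) = sup_x {y*x - a*x^2 - b*x} = sup_x {(y-b)*x - a*x^2}
FOC: (y - b) - 2a*x = 0 => x* = (y - b)/(2a)
x* = (3.8999 + 1)/(2*4) = 0.6125
f*(3.8999) = (y-b)^2/(4a) = (3.8999 + 1)^2/(4*4)
= 24.009/16 = 1.5006


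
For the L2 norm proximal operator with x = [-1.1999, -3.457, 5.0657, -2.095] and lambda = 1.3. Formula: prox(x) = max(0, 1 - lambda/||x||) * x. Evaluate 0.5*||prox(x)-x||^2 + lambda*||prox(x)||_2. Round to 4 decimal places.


Step 1: Compute ||x||.
||x|| = 6.591
Step 2: Compute scaling factor.
scale = max(0, 1 - 1.3/6.591) = 0.8028
Step 3: prox(x) = [-0.9632, -2.7751, 4.0665, -1.6818]
||prox(x)|| = 5.291
Step 4: Proximal objective.
0.5*||prox-x||^2 = 0.845
lambda*||prox|| = 6.8783
Total = 7.7233


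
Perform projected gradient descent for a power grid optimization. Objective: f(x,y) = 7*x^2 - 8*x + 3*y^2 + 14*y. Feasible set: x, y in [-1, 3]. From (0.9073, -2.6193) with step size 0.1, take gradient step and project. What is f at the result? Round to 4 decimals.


Step 1: Compute gradient at (0.9073, -2.6193).
grad_x = 2*7*0.9073 - 8 = 4.7022
grad_y = 2*3*-2.6193 + 14 = -1.7158
Step 2: Gradient step.
x_raw = 0.9073 - 0.1*4.7022 = 0.4371
y_raw = -2.6193 - 0.1*-1.7158 = -2.4477
Step 3: Project onto [-1, 3].
x_proj = clip(0.4371) = 0.4371
y_proj = clip(-2.4477) = -1.0
Step 4: Evaluate f.
f(0.4371, -1.0) = -13.1594


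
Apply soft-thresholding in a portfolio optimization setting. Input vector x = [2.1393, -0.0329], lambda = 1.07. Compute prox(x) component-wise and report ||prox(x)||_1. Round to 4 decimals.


Soft-thresholding with lambda = 1.07:
prox(2.1393) = sign(2.1393)*max(|2.1393| - 1.07, 0) = 1.0693
prox(-0.0329) = sign(-0.0329)*max(|-0.0329| - 1.07, 0) = 0.0
prox(x) = [1.0693, 0.0]
||prox(x)||_1 = 1.0693 + 0.0 = 1.0693


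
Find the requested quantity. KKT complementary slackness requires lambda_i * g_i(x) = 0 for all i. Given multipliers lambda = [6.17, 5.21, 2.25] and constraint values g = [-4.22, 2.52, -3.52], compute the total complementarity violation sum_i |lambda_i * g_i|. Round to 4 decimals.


KKT complementary slackness check:
lambda_1 * g_1 = 6.17 * -4.22 = -26.0374
lambda_2 * g_2 = 5.21 * 2.52 = 13.1292
lambda_3 * g_3 = 2.25 * -3.52 = -7.92
Total violation = 26.0374 + 13.1292 + 7.92 = 47.0866


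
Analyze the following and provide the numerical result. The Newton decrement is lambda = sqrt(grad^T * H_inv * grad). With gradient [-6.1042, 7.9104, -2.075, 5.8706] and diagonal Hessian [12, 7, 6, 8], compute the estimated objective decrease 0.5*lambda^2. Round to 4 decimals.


Step 1: H is diagonal, so H^(-1) * g = [-0.5087, 1.1301, -0.3458, 0.7338].
Step 2: g^T H^(-1) g = sum_i g_i^2 / H_ii
  = (-6.1042)^2/12 + (7.9104)^2/7 + (-2.075)^2/6 + (5.8706)^2/8
  = 3.1051 + 8.9392 + 0.7176 + 4.308 = 17.0699
Step 3: Objective decrease = 0.5 * g^T H^(-1) g = 8.535


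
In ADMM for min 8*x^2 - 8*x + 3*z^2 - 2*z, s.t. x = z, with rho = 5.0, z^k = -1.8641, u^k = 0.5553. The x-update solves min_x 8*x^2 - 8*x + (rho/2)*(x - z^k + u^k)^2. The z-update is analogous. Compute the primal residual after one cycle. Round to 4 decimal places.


ADMM iteration with rho = 5.0, z^k = -1.8641, u^k = 0.5553
Step 1: x-update.
Minimize 8*x^2 - 8*x + (5.0/2)*(x + 1.8641 + 0.5553)^2
FOC: (2*8 + 5.0)*x = 8 + 5.0*(-1.8641 - 0.5553)
x^{k+1} = -0.1951
Step 2: z-update.
Minimize 3*z^2 - 2*z + (5.0/2)*(-0.1951 - z + 0.5553)^2
FOC: (2*3 + 5.0)*z = 2 + 5.0*(-0.1951 + 0.5553)
z^{k+1} = 0.3455
Step 3: u-update.
u^{k+1} = 0.5553 - 0.1951 - 0.3455 = 0.0147
Step 4: Primal residual = |-0.1951 - 0.3455| = 0.5406


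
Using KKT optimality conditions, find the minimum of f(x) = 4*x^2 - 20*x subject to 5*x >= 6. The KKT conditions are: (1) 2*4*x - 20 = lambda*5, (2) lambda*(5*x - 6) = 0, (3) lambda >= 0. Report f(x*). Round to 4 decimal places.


Step 1: Try lambda = 0 (constraint inactive).
Stationarity: 2*4*x - 20 = 0
x* = 20/(2*4) = 2.5
Check constraint: 5*2.5 = 12.5 >= 6 -- satisfied.
Step 2: Compute optimal value.
f(x*) = 4*2.5^2 - 20*2.5 = -25.0


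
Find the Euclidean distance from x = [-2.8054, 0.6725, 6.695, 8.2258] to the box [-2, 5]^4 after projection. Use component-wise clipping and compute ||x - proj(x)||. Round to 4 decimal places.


Project each component onto [-2, 5].
clip(-2.8054) = -2.0, clip(0.6725) = 0.6725, clip(6.695) = 5.0, clip(8.2258) = 5.0
Projection = [-2.0, 0.6725, 5.0, 5.0]
Squared diffs: [0.6487, 0.0, 2.873, 10.4058]
Distance = sqrt(13.9275) = 3.732


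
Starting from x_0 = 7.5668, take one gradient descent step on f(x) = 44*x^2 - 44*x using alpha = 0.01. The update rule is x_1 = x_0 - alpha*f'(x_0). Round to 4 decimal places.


We compute the gradient at x_0 and apply the update.
f'(x) = 88*x - 44
f'(7.5668) = 88*7.5668 - 44 = 621.8784
x_1 = 7.5668 - 0.01*621.8784 = 1.348


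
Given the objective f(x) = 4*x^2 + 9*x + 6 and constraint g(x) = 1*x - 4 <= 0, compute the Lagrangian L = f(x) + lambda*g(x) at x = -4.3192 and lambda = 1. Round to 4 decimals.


Step 1: Evaluate f(x).
f(-4.3192) = 4*(-4.3192)^2 + 9*(-4.3192) + 6 = 41.7492
Step 2: Evaluate g(x).
g(-4.3192) = 1*-4.3192 - 4 = -8.3192
Step 3: Compute Lagrangian.
L = 41.7492 + 1*-8.3192 = 33.43


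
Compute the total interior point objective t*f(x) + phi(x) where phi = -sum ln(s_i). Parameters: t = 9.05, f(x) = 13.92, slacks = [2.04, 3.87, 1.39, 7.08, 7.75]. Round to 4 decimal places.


Step 1: Compute log-barrier.
ln values: [0.7129, 1.3533, 0.3293, 1.9573, 2.0477]
phi = -(0.7129 + 1.3533 + 0.3293 + 1.9573 + 2.0477) = -6.4005
Step 2: Compute augmented objective.
t*f(x) = 9.05*13.92 = 125.976
Total = 125.976 - 6.4005 = 119.5755


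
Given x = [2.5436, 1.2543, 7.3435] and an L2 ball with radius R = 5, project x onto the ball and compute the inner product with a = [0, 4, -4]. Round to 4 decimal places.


Step 1: Compute ||x|| (intermediates to 6 decimals).
||x|| = sqrt(2.5436^2 + 1.2543^2 + 7.3435^2) = 7.872113
Step 2: Project.
Since ||x|| > R, scale = R/||x|| = 5/7.872113 = 0.635153, proj(x) = scale * x
proj(x) = [1.615575, 0.796672, 4.664246]
Step 3: Dot product.
a^T * proj(x) = 0*1.615575 + 4*0.796672 - 4*4.664246 = -15.4703


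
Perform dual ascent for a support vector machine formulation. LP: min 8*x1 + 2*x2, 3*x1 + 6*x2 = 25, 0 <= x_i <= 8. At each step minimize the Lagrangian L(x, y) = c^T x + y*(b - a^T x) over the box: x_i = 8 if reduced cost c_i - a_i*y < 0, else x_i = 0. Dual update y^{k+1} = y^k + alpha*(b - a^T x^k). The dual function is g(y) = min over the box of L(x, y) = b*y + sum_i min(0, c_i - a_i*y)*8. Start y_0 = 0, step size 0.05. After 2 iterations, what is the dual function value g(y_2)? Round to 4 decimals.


Dual ascent for LP: min 8*x1 + 2*x2, 3*x1 + 6*x2 = 25, 0 <= x_i <= 8
Step 1: y^k = 0.0, reduced costs: (8.0, 2.0)
  x^k = (0.0, 0.0), subgradient = b - a^T x = 25.0
  y^{k+1} = 0.0 + 0.05*25.0 = 1.25
Step 2: y^k = 1.25, reduced costs: (4.25, -5.5)
  x^k = (0.0, 8.0), subgradient = b - a^T x = -23.0
  y^{k+1} = 1.25 + 0.05*-23.0 = 0.1
Dual objective at y_2 = 0.1: reduced costs (7.7, 1.4), box minimizer x = (0.0, 0.0)
g(y_2) = b*y + (c1 - a1*y)*x1 + (c2 - a2*y)*x2 = 25*0.1 + 7.7*0.0 + 1.4*0.0 = 2.5 + 0.0 + 0.0 = 2.5


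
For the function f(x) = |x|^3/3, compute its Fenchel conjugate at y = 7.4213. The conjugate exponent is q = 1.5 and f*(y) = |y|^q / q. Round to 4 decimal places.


The conjugate exponent q satisfies 1/p + 1/q = 1.
p = 3, so q = 3/(3 - 1) = 1.5
|y|^q = 7.4213^1.5 = 20.2172
f*(7.4213) = 20.2172 / 1.5 = 13.4781


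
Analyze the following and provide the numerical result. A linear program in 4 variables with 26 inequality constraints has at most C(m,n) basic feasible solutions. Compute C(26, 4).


Each vertex corresponds to some choice of n active constraints out of m, so the number of vertices is at most C(m, n) = m! / (n!(m-n)!).
m = 26, n = 4
Numerator: 26 * 25 * 24 * 23
Denominator: 4! = 24
C(26, 4) = 14950


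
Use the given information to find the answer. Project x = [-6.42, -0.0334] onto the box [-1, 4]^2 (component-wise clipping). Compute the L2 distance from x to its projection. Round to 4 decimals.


Project each component onto [-1, 4].
clip(-6.42) = -1.0, clip(-0.0334) = -0.0334
Projection = [-1.0, -0.0334]
Squared diffs: [29.3764, 0.0]
Distance = sqrt(29.3764) = 5.42


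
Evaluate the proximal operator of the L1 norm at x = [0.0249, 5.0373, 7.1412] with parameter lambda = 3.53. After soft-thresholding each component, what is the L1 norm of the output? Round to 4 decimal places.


Soft-thresholding with lambda = 3.53:
prox(0.0249) = sign(0.0249)*max(|0.0249| - 3.53, 0) = 0.0
prox(5.0373) = sign(5.0373)*max(|5.0373| - 3.53, 0) = 1.5073
prox(7.1412) = sign(7.1412)*max(|7.1412| - 3.53, 0) = 3.6112
prox(x) = [0.0, 1.5073, 3.6112]
||prox(x)||_1 = 0.0 + 1.5073 + 3.6112 = 5.1185


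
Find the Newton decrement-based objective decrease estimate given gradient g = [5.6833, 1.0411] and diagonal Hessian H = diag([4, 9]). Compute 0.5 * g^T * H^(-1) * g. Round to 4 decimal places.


Step 1: H is diagonal, so H^(-1) * g = [1.4208, 0.1157].
Step 2: g^T H^(-1) g = sum_i g_i^2 / H_ii
  = (5.6833)^2/4 + (1.0411)^2/9
  = 8.075 + 0.1204 = 8.1954
Step 3: Objective decrease = 0.5 * g^T H^(-1) g = 4.0977


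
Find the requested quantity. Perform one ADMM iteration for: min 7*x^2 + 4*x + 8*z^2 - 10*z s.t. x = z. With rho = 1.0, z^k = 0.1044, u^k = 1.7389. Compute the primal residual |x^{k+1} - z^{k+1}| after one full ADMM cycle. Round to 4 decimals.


ADMM iteration with rho = 1.0, z^k = 0.1044, u^k = 1.7389
Step 1: x-update.
Minimize 7*x^2 + 4*x + (1.0/2)*(x - 0.1044 + 1.7389)^2
FOC: (2*7 + 1.0)*x = -4 + 1.0*(0.1044 - 1.7389)
x^{k+1} = -0.3756
Step 2: z-update.
Minimize 8*z^2 - 10*z + (1.0/2)*(-0.3756 - z + 1.7389)^2
FOC: (2*8 + 1.0)*z = 10 + 1.0*(-0.3756 + 1.7389)
z^{k+1} = 0.6684
Step 3: u-update.
u^{k+1} = 1.7389 - 0.3756 - 0.6684 = 0.6948
Step 4: Primal residual = |-0.3756 - 0.6684| = 1.0441


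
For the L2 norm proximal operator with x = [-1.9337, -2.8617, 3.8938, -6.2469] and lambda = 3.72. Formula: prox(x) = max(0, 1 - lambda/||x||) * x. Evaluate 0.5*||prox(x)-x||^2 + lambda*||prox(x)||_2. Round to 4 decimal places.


Step 1: Compute ||x||.
||x|| = 8.131
Step 2: Compute scaling factor.
scale = max(0, 1 - 3.72/8.131) = 0.5425
Step 3: prox(x) = [-1.049, -1.5525, 2.1124, -3.3889]
||prox(x)|| = 4.411
Step 4: Proximal objective.
0.5*||prox-x||^2 = 6.9192
lambda*||prox|| = 16.4089
Total = 23.3283


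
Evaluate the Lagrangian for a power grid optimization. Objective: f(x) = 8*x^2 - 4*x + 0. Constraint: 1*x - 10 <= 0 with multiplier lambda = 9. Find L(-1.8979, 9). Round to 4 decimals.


Step 1: Evaluate f(x).
f(-1.8979) = 8*(-1.8979)^2 - 4*(-1.8979) + 0 = 36.4078
Step 2: Evaluate g(x).
g(-1.8979) = 1*-1.8979 - 10 = -11.8979
Step 3: Compute Lagrangian.
L = 36.4078 + 9*-11.8979 = -70.6733


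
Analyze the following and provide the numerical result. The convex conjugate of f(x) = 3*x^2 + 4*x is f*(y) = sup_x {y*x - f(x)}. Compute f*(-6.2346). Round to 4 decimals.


f*(y) = sup_x {y*x - a*x^2 - b*x} = sup_x {(y-b)*x - a*x^2}
FOC: (y - b) - 2a*x = 0 => x* = (y - b)/(2a)
x* = (-6.2346 - 4)/(2*3) = -1.7058
f*(-6.2346) = (y-b)^2/(4a) = (-6.2346 - 4)^2/(4*3)
= 104.747/12 = 8.7289


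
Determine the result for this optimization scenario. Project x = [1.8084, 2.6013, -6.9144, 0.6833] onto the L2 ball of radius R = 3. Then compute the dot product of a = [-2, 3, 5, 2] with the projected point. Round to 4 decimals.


Step 1: Compute ||x|| (intermediates to 6 decimals).
||x|| = sqrt(1.8084^2 + 2.6013^2 + (-6.9144)^2 + 0.6833^2) = 7.636288
Step 2: Project.
Since ||x|| > R, scale = R/||x|| = 3/7.636288 = 0.392861, proj(x) = scale * x
proj(x) = [0.71045, 1.021949, -2.716398, 0.268442]
Step 3: Dot product.
a^T * proj(x) = -2*0.71045 + 3*1.021949 + 5*(-2.716398) + 2*0.268442 = -11.4002


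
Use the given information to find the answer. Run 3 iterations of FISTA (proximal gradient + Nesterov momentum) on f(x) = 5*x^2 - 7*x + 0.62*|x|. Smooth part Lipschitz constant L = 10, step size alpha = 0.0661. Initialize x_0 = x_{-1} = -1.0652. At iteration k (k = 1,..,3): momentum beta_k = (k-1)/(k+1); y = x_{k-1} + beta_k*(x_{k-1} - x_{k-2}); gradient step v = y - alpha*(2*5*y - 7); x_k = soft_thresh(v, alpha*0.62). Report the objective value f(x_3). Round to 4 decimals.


FISTA on f(x) = 5*x^2 - 7*x + 0.62*|x|
L = 10, alpha = 0.0661
Iteration 1: beta = 0.0, y = -1.0652 + 0.0*(-1.0652 + 1.0652) = -1.0652
  grad(y) = -17.652, v = y - alpha*grad = 0.1016
  prox(v) = soft_thresh(0.1016, 0.041) = 0.0606
Iteration 2: beta = 0.3333, y = 0.0606 + 0.3333*(0.0606 + 1.0652) = 0.4359
  grad(y) = -2.6411, v = y - alpha*grad = 0.6105
  prox(v) = soft_thresh(0.6105, 0.041) = 0.5695
Iteration 3: beta = 0.5, y = 0.5695 + 0.5*(0.5695 - 0.0606) = 0.8239
  grad(y) = 1.2392, v = y - alpha*grad = 0.742
  prox(v) = soft_thresh(0.742, 0.041) = 0.701
f(x_3) = 5*0.701^2 - 7*0.701 + 0.62*|0.701| = -2.0154


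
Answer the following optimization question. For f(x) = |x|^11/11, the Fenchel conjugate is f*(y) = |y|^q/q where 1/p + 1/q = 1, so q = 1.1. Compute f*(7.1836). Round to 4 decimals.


The conjugate exponent q satisfies 1/p + 1/q = 1.
p = 11, so q = 11/(11 - 1) = 1.1
|y|^q = 7.1836^1.1 = 8.7494
f*(7.1836) = 8.7494 / 1.1 = 7.954


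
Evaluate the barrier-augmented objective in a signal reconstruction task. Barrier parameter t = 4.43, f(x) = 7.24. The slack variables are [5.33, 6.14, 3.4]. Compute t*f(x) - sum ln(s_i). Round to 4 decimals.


Step 1: Compute log-barrier.
ln values: [1.6734, 1.8148, 1.2238]
phi = -(1.6734 + 1.8148 + 1.2238) = -4.712
Step 2: Compute augmented objective.
t*f(x) = 4.43*7.24 = 32.0732
Total = 32.0732 - 4.712 = 27.3612


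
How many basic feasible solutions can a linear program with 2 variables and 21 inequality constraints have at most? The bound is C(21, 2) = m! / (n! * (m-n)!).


Each vertex corresponds to some choice of n active constraints out of m, so the number of vertices is at most C(m, n) = m! / (n!(m-n)!).
m = 21, n = 2
Numerator: 21 * 20
Denominator: 2! = 2
C(21, 2) = 210


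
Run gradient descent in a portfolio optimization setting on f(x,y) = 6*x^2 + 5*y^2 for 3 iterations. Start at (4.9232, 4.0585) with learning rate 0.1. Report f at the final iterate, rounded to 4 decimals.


Gradient descent on f(x,y) = 6*x^2 + 5*y^2.
Starting point: (4.9232, 4.0585), alpha = 0.1
Step 1: grad_x = 2*6*4.9232 = 59.0784, grad_y = 2*5*4.0585 = 40.585
  x_1 = 4.9232 - 0.1*59.0784 = -0.9846
  y_1 = 4.0585 - 0.1*40.585 = -0.0
Step 2: grad_x = 2*6*-0.9846 = -11.8157, grad_y = 2*5*-0.0 = -0.0
  x_2 = -0.9846 - 0.1*-11.8157 = 0.1969
  y_2 = -0.0 - 0.1*-0.0 = 0.0
Step 3: grad_x = 2*6*0.1969 = 2.3631, grad_y = 2*5*0.0 = 0.0
  x_3 = 0.1969 - 0.1*2.3631 = -0.0394
  y_3 = 0.0 - 0.1*0.0 = 0.0
f(-0.0394, 0.0) = 6*(-0.0394)^2 + 5*0.0^2 = 0.0093


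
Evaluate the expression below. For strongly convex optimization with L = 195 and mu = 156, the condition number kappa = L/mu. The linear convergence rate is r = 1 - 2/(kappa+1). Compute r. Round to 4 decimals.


Step 1: Compute the condition number.
kappa = L/mu = 195/156 = 1.25
Step 2: Compute the convergence rate.
r = 1 - 2/(kappa + 1) = 1 - 2*mu/(L + mu) = (L - mu)/(L + mu) = 39/351 = 0.1111


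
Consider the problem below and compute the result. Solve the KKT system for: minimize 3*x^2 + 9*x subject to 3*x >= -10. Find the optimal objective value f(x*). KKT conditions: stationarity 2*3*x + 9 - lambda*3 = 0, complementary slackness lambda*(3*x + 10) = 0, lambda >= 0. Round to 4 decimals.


Step 1: Try lambda = 0 (constraint inactive).
Stationarity: 2*3*x + 9 = 0
x* = -9/(2*3) = -1.5
Check constraint: 3*-1.5 = -4.5 >= -10 -- satisfied.
Step 2: Compute optimal value.
f(x*) = 3*(-1.5)^2 + 9*(-1.5) = -6.75


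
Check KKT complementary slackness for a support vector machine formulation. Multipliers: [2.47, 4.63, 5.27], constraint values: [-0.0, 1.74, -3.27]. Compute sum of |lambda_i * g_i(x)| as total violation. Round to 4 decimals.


KKT complementary slackness check:
lambda_1 * g_1 = 2.47 * -0.0 = -0.0
lambda_2 * g_2 = 4.63 * 1.74 = 8.0562
lambda_3 * g_3 = 5.27 * -3.27 = -17.2329
Total violation = 0.0 + 8.0562 + 17.2329 = 25.2891


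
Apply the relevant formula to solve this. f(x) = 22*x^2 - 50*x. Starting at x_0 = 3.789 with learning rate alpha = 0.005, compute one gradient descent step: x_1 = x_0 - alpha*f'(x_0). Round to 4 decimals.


We compute the gradient at x_0 and apply the update.
f'(x) = 44*x - 50
f'(3.789) = 44*3.789 - 50 = 116.716
x_1 = 3.789 - 0.005*116.716 = 3.2054


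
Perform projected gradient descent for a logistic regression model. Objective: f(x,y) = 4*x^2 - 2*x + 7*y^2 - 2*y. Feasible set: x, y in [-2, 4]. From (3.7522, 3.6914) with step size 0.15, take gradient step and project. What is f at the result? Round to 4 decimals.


Step 1: Compute gradient at (3.7522, 3.6914).
grad_x = 2*4*3.7522 - 2 = 28.0176
grad_y = 2*7*3.6914 - 2 = 49.6796
Step 2: Gradient step.
x_raw = 3.7522 - 0.15*28.0176 = -0.4504
y_raw = 3.6914 - 0.15*49.6796 = -3.7605
Step 3: Project onto [-2, 4].
x_proj = clip(-0.4504) = -0.4504
y_proj = clip(-3.7605) = -2.0
Step 4: Evaluate f.
f(-0.4504, -2.0) = 33.7125


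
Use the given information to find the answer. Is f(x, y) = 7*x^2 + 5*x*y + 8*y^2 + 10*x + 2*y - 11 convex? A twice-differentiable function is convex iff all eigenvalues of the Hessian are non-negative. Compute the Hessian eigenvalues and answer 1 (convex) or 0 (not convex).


The Hessian of f(x,y) = 7*x^2 + 5*x*y + 8*y^2 + 10*x + 2*y - 11 is:
H = [[14, 5], [5, 16]]
Trace = 14 + 16 = 30
Determinant = 14*16 - (5)^2 = 199
Discriminant = (30)^2 - 4*199 = 104.0
Eigenvalues: lambda_1 = 9.901, lambda_2 = 20.099
The function is convex.

1


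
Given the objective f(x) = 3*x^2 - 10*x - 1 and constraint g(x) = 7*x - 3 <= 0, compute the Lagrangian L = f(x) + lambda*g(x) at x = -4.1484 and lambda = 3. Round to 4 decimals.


Step 1: Evaluate f(x).
f(-4.1484) = 3*(-4.1484)^2 - 10*(-4.1484) - 1 = 92.1117
Step 2: Evaluate g(x).
g(-4.1484) = 7*-4.1484 - 3 = -32.0388
Step 3: Compute Lagrangian.
L = 92.1117 + 3*-32.0388 = -4.0047


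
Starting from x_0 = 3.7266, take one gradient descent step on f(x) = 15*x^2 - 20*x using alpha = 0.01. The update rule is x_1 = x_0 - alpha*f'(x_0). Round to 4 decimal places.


We compute the gradient at x_0 and apply the update.
f'(x) = 30*x - 20
f'(3.7266) = 30*3.7266 - 20 = 91.798
x_1 = 3.7266 - 0.01*91.798 = 2.8086


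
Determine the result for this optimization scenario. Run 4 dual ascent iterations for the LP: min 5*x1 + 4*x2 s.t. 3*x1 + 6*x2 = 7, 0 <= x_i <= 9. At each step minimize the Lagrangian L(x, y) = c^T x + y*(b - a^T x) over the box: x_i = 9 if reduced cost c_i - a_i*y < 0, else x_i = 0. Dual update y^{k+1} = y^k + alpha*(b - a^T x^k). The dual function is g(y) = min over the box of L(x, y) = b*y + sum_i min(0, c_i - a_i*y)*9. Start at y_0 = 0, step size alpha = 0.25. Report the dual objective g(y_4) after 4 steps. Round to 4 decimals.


Dual ascent for LP: min 5*x1 + 4*x2, 3*x1 + 6*x2 = 7, 0 <= x_i <= 9
Step 1: y^k = 0.0, reduced costs: (5.0, 4.0)
  x^k = (0.0, 0.0), subgradient = b - a^T x = 7.0
  y^{k+1} = 0.0 + 0.25*7.0 = 1.75
Step 2: y^k = 1.75, reduced costs: (-0.25, -6.5)
  x^k = (9.0, 9.0), subgradient = b - a^T x = -74.0
  y^{k+1} = 1.75 + 0.25*-74.0 = -16.75
Step 3: y^k = -16.75, reduced costs: (55.25, 104.5)
  x^k = (0.0, 0.0), subgradient = b - a^T x = 7.0
  y^{k+1} = -16.75 + 0.25*7.0 = -15.0
Step 4: y^k = -15.0, reduced costs: (50.0, 94.0)
  x^k = (0.0, 0.0), subgradient = b - a^T x = 7.0
  y^{k+1} = -15.0 + 0.25*7.0 = -13.25
Dual objective at y_4 = -13.25: reduced costs (44.75, 83.5), box minimizer x = (0.0, 0.0)
g(y_4) = b*y + (c1 - a1*y)*x1 + (c2 - a2*y)*x2 = 7*(-13.25) + 44.75*0.0 + 83.5*0.0 = -92.75 + 0.0 + 0.0 = -92.75


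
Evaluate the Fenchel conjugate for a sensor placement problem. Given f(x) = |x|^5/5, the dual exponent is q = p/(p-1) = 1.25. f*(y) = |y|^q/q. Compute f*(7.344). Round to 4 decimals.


The conjugate exponent q satisfies 1/p + 1/q = 1.
p = 5, so q = 5/(5 - 1) = 1.25
|y|^q = 7.344^1.25 = 12.0897
f*(7.344) = 12.0897 / 1.25 = 9.6718


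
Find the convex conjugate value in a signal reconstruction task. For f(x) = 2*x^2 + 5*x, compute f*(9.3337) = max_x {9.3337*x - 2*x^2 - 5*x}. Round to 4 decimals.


f*(y) = sup_x {y*x - a*x^2 - b*x} = sup_x {(y-b)*x - a*x^2}
FOC: (y - b) - 2a*x = 0 => x* = (y - b)/(2a)
x* = (9.3337 - 5)/(2*2) = 1.0834
f*(9.3337) = (y-b)^2/(4a) = (9.3337 - 5)^2/(4*2)
= 18.781/8 = 2.3476


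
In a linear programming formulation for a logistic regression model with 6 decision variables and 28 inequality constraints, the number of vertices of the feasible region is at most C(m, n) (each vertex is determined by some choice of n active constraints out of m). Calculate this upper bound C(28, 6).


Each vertex corresponds to some choice of n active constraints out of m, so the number of vertices is at most C(m, n) = m! / (n!(m-n)!).
m = 28, n = 6
Numerator: 28 * 27 * 26 * 25 * 24 * 23
Denominator: 6! = 720
C(28, 6) = 376740


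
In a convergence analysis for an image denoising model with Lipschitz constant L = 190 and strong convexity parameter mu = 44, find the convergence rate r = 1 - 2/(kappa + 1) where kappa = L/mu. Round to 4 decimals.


Step 1: Compute the condition number.
kappa = L/mu = 190/44 = 4.3182
Step 2: Compute the convergence rate.
r = 1 - 2/(kappa + 1) = 1 - 2*mu/(L + mu) = (L - mu)/(L + mu) = 146/234 = 0.6239


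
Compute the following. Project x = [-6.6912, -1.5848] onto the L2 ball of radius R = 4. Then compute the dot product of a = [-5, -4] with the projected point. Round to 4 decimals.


Step 1: Compute ||x|| (intermediates to 6 decimals).
||x|| = sqrt((-6.6912)^2 + (-1.5848)^2) = 6.876318
Step 2: Project.
Since ||x|| > R, scale = R/||x|| = 4/6.876318 = 0.581707, proj(x) = scale * x
proj(x) = [-3.892318, -0.921889]
Step 3: Dot product.
a^T * proj(x) = -5*(-3.892318) - 4*(-0.921889) = 23.1491


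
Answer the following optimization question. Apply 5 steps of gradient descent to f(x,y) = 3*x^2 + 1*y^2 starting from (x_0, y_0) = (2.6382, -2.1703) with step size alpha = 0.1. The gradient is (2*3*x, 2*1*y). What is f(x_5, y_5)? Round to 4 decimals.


Gradient descent on f(x,y) = 3*x^2 + 1*y^2.
Starting point: (2.6382, -2.1703), alpha = 0.1
Step 1: grad_x = 2*3*2.6382 = 15.8292, grad_y = 2*1*-2.1703 = -4.3406
  x_1 = 2.6382 - 0.1*15.8292 = 1.0553
  y_1 = -2.1703 - 0.1*-4.3406 = -1.7362
Step 2: grad_x = 2*3*1.0553 = 6.3317, grad_y = 2*1*-1.7362 = -3.4725
  x_2 = 1.0553 - 0.1*6.3317 = 0.4221
  y_2 = -1.7362 - 0.1*-3.4725 = -1.389
Step 3: grad_x = 2*3*0.4221 = 2.5327, grad_y = 2*1*-1.389 = -2.778
  x_3 = 0.4221 - 0.1*2.5327 = 0.1688
  y_3 = -1.389 - 0.1*-2.778 = -1.1112
Step 4: grad_x = 2*3*0.1688 = 1.0131, grad_y = 2*1*-1.1112 = -2.2224
  x_4 = 0.1688 - 0.1*1.0131 = 0.0675
  y_4 = -1.1112 - 0.1*-2.2224 = -0.889
Step 5: grad_x = 2*3*0.0675 = 0.4052, grad_y = 2*1*-0.889 = -1.7779
  x_5 = 0.0675 - 0.1*0.4052 = 0.027
  y_5 = -0.889 - 0.1*-1.7779 = -0.7112
f(0.027, -0.7112) = 3*0.027^2 + 1*(-0.7112)^2 = 0.5079


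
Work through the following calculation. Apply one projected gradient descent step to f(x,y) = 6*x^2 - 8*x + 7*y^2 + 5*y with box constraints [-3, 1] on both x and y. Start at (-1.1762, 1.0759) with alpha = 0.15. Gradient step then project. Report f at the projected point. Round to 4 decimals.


Step 1: Compute gradient at (-1.1762, 1.0759).
grad_x = 2*6*-1.1762 - 8 = -22.1144
grad_y = 2*7*1.0759 + 5 = 20.0626
Step 2: Gradient step.
x_raw = -1.1762 - 0.15*-22.1144 = 2.141
y_raw = 1.0759 - 0.15*20.0626 = -1.9335
Step 3: Project onto [-3, 1].
x_proj = clip(2.141) = 1.0
y_proj = clip(-1.9335) = -1.9335
Step 4: Evaluate f.
f(1.0, -1.9335) = 14.5012


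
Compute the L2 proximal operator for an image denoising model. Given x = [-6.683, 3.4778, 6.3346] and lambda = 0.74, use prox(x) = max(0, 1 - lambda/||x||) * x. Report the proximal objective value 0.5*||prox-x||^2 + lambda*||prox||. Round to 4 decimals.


Step 1: Compute ||x||.
||x|| = 9.843
Step 2: Compute scaling factor.
scale = max(0, 1 - 0.74/9.843) = 0.9248
Step 3: prox(x) = [-6.1806, 3.2163, 5.8584]
||prox(x)|| = 9.103
Step 4: Proximal objective.
0.5*||prox-x||^2 = 0.2738
lambda*||prox|| = 6.7362
Total = 7.01


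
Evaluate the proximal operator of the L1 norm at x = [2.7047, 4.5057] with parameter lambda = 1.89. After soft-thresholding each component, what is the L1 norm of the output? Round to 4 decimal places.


Soft-thresholding with lambda = 1.89:
prox(2.7047) = sign(2.7047)*max(|2.7047| - 1.89, 0) = 0.8147
prox(4.5057) = sign(4.5057)*max(|4.5057| - 1.89, 0) = 2.6157
prox(x) = [0.8147, 2.6157]
||prox(x)||_1 = 0.8147 + 2.6157 = 3.4304


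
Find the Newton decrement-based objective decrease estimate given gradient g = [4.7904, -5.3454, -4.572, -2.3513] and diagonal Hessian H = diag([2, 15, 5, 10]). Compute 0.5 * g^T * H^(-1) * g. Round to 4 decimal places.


Step 1: H is diagonal, so H^(-1) * g = [2.3952, -0.3564, -0.9144, -0.2351].
Step 2: g^T H^(-1) g = sum_i g_i^2 / H_ii
  = (4.7904)^2/2 + (-5.3454)^2/15 + (-4.572)^2/5 + (-2.3513)^2/10
  = 11.474 + 1.9049 + 4.1806 + 0.5529 = 18.1124
Step 3: Objective decrease = 0.5 * g^T H^(-1) g = 9.0562


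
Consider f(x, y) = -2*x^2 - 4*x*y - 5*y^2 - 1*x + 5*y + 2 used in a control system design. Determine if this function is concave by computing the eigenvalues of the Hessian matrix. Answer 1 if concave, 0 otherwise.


The Hessian of f(x,y) = -2*x^2 - 4*x*y - 5*y^2 - 1*x + 5*y + 2 is:
H = [[-4, -4], [-4, -10]]
Trace = -4 - 10 = -14
Determinant = -4*-10 - (-4)^2 = 24
Discriminant = (-14)^2 - 4*24 = 100.0
Eigenvalues: lambda_1 = -12.0, lambda_2 = -2.0
The function is concave.

1


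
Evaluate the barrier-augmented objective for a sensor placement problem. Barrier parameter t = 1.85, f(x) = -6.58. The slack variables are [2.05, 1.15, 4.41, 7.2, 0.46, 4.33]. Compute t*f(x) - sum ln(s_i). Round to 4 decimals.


Step 1: Compute log-barrier.
ln values: [0.7178, 0.1398, 1.4839, 1.9741, -0.7765, 1.4656]
phi = -(0.7178 + 0.1398 + 1.4839 + 1.9741 - 0.7765 + 1.4656) = -5.0046
Step 2: Compute augmented objective.
t*f(x) = 1.85*-6.58 = -12.173
Total = -12.173 - 5.0046 = -17.1776


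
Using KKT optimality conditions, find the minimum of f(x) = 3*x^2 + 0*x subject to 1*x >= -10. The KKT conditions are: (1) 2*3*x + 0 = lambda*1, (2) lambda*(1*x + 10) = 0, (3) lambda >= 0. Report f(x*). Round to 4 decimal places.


Step 1: Try lambda = 0 (constraint inactive).
Stationarity: 2*3*x + 0 = 0
x* = 0/(2*3) = 0.0
Check constraint: 1*0.0 = 0.0 >= -10 -- satisfied.
Step 2: Compute optimal value.
f(x*) = 3*0.0^2 + 0*0.0 = 0.0
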